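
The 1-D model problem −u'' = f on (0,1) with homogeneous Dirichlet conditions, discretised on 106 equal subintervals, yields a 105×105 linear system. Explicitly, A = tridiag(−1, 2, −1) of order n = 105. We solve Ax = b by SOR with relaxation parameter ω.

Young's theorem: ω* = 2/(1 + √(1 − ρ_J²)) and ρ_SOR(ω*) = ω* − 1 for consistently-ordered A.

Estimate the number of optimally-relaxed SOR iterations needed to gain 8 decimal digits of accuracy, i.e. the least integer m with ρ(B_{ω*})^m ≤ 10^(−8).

With n=105, ρ(Jacobi) = cos(π/106) = 0.9995608.
√(1−ρ_J²) simplifies to sin(π/106) = 0.0296333.
[ω*] 2 ÷ (1 + 0.0296333) = 2 ÷ 1.0296333 = 1.9424391.
[ρ_SOR] ω* − 1 = 0.9424391.
m ≥ 8·ln10 / (−ln 0.9424391) = 310.720; smallest integer m = 311.

m = 311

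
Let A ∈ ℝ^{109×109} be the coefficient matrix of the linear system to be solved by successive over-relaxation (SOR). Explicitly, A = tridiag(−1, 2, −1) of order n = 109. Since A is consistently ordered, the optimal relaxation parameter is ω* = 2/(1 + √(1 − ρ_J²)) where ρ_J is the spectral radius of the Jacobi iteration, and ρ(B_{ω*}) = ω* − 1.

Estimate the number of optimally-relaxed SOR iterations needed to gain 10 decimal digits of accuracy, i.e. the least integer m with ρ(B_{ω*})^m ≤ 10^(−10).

n=109: λ(B_J) = 1 − λ(A)/2 = cos(kπ/110); k=1 gives ρ_J = 0.9995922.
1 − cos²(π/110) = sin²(π/110) ⇒ √(1−ρ_J²) = sin(π/110) = 0.0285561.
Young: ω* = 2/(1+√(1−ρ_J²)) = 2/(1+0.0285561) = 2/1.0285561 = 1.9444734.
ρ_SOR = ω* − 1 = 1.9444734 − 1 = 0.9444734.
m ≥ 10·ln10 / (−ln 0.9444734) = 403.059; smallest integer m = 404.

m = 404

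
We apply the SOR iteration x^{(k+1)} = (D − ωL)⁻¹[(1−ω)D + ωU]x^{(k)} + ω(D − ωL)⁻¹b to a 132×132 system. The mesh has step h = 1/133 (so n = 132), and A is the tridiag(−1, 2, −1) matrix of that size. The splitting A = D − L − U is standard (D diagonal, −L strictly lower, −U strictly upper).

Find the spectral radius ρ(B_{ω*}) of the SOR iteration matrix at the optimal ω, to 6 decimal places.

ρ_SOR = 0.953852

½·tridiag(1,0,1) at n=132: λ_k = cos(kπ/133); max |λ| at k=1 ⇒ ρ_J = cos(π/133) ≈ 0.999721.
√(1 − cos²(π/133)) = sin(π/133) ≈ 0.0236188.
[ω*] 2 ÷ (1 + 0.0236188) = 2 ÷ 1.0236188 = 1.953852.
[ρ_SOR] ω* − 1 = 0.953852.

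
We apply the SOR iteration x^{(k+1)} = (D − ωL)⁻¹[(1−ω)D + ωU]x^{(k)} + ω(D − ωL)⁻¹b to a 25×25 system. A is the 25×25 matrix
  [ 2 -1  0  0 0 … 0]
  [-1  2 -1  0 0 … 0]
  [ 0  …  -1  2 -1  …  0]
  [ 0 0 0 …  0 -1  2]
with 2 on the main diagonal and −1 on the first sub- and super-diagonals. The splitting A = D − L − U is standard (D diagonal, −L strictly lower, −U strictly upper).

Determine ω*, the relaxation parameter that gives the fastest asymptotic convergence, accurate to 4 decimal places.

ω* = 1.7849

B_J for the 25×25 system has eigenvalues cos(kπ/26); ρ_J = cos(π/26) = 0.9927.
1 − cos²(π/26) = sin²(π/26) ⇒ √(1−ρ_J²) = sin(π/26) = 0.12054.
Young: ω* = 2/(1+√(1−ρ_J²)) = 2/(1+0.12054) = 2/1.12054 = 1.7849.
ρ_SOR = ω* − 1 ≈ 0.7849.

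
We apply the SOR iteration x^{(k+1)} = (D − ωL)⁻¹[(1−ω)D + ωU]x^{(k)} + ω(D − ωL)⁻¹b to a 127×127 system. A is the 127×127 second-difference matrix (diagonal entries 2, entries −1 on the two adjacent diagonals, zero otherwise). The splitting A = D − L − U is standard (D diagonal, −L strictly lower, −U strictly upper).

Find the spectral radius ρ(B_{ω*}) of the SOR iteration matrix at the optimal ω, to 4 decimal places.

ρ_J = max_k |cos(kπ/128)| = cos(π/128) = 0.9997
√(1−ρ_J²) = |sin(π/128)| = 0.02454
Then 2/(1+√(1−ρ_J²)) = 2/(1+0.02454); ω* = 2/1.02454 = 1.9521.
and ρ(B_{ω*}) = 1.9521 − 1 = 0.9521.

ρ_SOR = 0.9521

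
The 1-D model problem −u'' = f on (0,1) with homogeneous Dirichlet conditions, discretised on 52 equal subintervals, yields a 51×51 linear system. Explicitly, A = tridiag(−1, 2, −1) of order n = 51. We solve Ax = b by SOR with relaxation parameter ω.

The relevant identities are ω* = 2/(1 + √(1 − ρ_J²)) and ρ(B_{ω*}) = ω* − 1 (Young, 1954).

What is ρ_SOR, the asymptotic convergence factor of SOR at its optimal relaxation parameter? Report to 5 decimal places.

ρ_SOR = 0.88612

ρ_J = max_k |cos(kπ/52)| = cos(π/52) = 0.99818
√(1−ρ_J²) = |sin(π/52)| = 0.060378
[ω*] 2 ÷ (1 + 0.060378) = 2 ÷ 1.060378 = 1.88612.
ρ_SOR = ω* − 1 ≈ 0.88612.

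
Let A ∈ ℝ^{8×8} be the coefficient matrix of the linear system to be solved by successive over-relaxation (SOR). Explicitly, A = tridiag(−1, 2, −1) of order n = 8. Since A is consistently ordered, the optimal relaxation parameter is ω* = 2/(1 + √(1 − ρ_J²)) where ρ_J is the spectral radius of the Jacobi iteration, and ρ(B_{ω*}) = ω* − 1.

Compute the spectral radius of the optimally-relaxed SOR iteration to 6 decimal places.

ρ_SOR = 0.490291

[ρ_J] n=8: ρ(B_J) = cos(π/(n+1)) = cos(π/9) = 0.939693.
√(1−ρ_J²) = |sin(π/9)| = 0.3420201
[ω*] 2 ÷ (1 + 0.3420201) = 2 ÷ 1.3420201 = 1.490291.
At ω = 1.490291 every |λ(B_ω)| = ω−1, so ρ_SOR = 0.490291.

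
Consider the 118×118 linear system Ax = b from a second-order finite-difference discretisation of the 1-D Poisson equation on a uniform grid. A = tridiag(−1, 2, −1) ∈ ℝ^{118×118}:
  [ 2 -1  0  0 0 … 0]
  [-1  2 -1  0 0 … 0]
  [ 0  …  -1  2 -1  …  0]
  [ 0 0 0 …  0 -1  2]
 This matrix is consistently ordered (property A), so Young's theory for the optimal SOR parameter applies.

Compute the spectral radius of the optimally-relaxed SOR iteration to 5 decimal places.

ρ_J = max_k |cos(kπ/119)| = cos(π/119) = 0.99965
root = sin(π/119) = 0.026397  (since 1−cos² = sin²).
ω* = 2 / (1 + 0.026397) = 2 / 1.026397 ≈ 1.94856.
[ρ_SOR] ω* − 1 = 0.94856.

ρ_SOR = 0.94856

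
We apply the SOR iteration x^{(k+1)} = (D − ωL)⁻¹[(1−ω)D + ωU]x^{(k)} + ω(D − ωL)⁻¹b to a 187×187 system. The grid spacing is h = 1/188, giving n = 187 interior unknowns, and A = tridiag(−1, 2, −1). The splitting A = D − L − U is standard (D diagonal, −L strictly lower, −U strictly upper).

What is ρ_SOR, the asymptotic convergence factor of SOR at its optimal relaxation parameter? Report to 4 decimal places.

ρ_SOR = 0.9671

[ρ_J] n=187: ρ(B_J) = cos(π/(n+1)) = cos(π/188) = 0.9999.
√(1−ρ_J²) = |sin(π/188)| = 0.01671
So ω* = 2/1.01671 = 1.9671 (Young).
ρ_SOR = ω* − 1 = 1.9671 − 1 = 0.9671.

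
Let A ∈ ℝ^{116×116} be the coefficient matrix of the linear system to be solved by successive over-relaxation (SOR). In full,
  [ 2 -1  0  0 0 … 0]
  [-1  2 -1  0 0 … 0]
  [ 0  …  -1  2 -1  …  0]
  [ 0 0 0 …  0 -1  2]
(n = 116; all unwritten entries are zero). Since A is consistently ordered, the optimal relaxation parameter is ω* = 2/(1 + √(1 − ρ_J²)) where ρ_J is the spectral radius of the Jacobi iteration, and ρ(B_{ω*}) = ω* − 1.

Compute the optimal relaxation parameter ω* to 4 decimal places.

ω* = 1.9477

[ρ_J] n=116: ρ(B_J) = cos(π/(n+1)) = cos(π/117) = 0.9996.
root = sin(π/117) = 0.02685  (since 1−cos² = sin²).
So ω* = 2/1.02685 = 1.9477 (Young).
ρ_SOR = ω* − 1 ≈ 0.9477.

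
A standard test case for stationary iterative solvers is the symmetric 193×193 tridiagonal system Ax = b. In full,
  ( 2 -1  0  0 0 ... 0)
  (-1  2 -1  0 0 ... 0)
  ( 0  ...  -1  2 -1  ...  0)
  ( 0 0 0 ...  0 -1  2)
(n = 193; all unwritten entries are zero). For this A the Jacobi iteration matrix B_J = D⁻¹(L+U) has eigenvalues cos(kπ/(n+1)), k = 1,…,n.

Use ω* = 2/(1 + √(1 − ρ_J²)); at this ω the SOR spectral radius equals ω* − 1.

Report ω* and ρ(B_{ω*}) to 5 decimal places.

spectrum of D⁻¹(L+U) = {cos(kπ/194) : 1≤k≤193}; ρ_J = cos(π/194) = 0.99987.
√(1 − cos²(π/194)) = sin(π/194) ≈ 0.016193.
[ω*] 2 ÷ (1 + 0.016193) = 2 ÷ 1.016193 = 1.96813.
ρ_SOR = ω* − 1 = 1.96813 − 1 = 0.96813.

ω* = 1.96813, ρ_SOR = 0.96813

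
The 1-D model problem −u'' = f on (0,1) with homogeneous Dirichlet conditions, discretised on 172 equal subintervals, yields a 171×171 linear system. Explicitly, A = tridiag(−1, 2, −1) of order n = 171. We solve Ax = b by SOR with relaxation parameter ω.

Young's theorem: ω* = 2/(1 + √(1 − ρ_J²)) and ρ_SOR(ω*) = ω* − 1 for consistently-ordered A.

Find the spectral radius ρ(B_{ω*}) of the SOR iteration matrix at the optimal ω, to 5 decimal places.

spectrum of D⁻¹(L+U) = {cos(kπ/172) : 1≤k≤171}; ρ_J = cos(π/172) = 0.99983.
√(1−ρ_J²) = |sin(π/172)| = 0.018264
Then 2/(1+√(1−ρ_J²)) = 2/(1+0.018264); ω* = 2/1.018264 = 1.96413.
ρ(B_{ω*}) = ω*−1 = 0.96413

ρ_SOR = 0.96413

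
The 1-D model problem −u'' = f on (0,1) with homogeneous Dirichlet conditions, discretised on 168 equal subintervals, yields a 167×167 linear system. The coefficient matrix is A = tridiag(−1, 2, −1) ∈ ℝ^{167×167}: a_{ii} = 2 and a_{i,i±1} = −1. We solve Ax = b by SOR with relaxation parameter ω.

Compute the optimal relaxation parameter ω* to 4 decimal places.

ω* = 1.9633

With n=167, ρ(Jacobi) = cos(π/168) = 0.9998.
√(1−ρ_J²) = |sin(π/168)| = 0.01870
Then 2/(1+√(1−ρ_J²)) = 2/(1+0.01870); ω* = 2/1.01870 = 1.9633.
ρ(B_{ω*}) = ω*−1 = 0.9633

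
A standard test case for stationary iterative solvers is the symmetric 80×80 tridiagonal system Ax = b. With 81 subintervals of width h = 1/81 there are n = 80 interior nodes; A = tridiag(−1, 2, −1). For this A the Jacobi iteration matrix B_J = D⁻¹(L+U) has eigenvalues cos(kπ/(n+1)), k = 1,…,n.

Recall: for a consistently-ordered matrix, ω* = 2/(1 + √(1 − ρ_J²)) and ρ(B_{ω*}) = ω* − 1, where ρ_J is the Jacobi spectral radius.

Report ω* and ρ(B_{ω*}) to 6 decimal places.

ω* = 1.925344, ρ_SOR = 0.925344

ρ_J = max_k |cos(kπ/81)| = cos(π/81) = 0.999248
root = sin(π/81) = 0.0387754  (since 1−cos² = sin²).
So ω* = 2/1.0387754 = 1.925344 (Young).
[ρ_SOR] ω* − 1 = 0.925344.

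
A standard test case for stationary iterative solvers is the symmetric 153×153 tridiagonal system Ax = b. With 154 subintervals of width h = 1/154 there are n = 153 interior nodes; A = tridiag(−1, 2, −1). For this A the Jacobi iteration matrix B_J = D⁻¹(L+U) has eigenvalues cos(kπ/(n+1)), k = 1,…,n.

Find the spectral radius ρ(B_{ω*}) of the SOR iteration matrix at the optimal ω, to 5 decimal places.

[ρ_J] n=153: ρ(B_J) = cos(π/(n+1)) = cos(π/154) = 0.99979.
root = sin(π/154) = 0.020399  (since 1−cos² = sin²).
ω* = 2 / (1 + 0.020399) = 2 / 1.020399 ≈ 1.96002.
[ρ_SOR] ω* − 1 = 0.96002.

ρ_SOR = 0.96002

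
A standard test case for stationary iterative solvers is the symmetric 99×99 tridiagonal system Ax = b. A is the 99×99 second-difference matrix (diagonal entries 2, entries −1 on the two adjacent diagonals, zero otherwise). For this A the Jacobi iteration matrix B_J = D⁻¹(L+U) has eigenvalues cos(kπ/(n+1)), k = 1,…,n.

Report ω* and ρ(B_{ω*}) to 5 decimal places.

ω* = 1.93909, ρ_SOR = 0.93909

n=99: λ(B_J) = 1 − λ(A)/2 = cos(kπ/100); k=1 gives ρ_J = 0.99951.
√(1−ρ_J²) = |sin(π/100)| = 0.031411
So ω* = 2/1.031411 = 1.93909 (Young).
At ω = 1.93909 every |λ(B_ω)| = ω−1, so ρ_SOR = 0.93909.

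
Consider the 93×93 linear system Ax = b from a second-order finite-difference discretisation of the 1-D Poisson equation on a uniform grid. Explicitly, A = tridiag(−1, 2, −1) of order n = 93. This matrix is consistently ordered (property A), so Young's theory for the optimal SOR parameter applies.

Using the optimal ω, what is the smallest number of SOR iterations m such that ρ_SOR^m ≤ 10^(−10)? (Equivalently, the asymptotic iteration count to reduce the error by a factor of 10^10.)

m = 345

[ρ_J] n=93: ρ(B_J) = cos(π/(n+1)) = cos(π/94) = 0.9994416.
√(1 − cos²(π/94)) = sin(π/94) ≈ 0.0334150.
ω* = 2/(1+0.0334150) = 1.9353309
ρ_SOR = ω* − 1 ≈ 0.9353309.
Need (0.9353309)^m ≤ 10^(−10): m ≥ 10·ln10/|ln 0.9353309| = 23.0259/0.0668549 = 344.416 ⇒ m = 345.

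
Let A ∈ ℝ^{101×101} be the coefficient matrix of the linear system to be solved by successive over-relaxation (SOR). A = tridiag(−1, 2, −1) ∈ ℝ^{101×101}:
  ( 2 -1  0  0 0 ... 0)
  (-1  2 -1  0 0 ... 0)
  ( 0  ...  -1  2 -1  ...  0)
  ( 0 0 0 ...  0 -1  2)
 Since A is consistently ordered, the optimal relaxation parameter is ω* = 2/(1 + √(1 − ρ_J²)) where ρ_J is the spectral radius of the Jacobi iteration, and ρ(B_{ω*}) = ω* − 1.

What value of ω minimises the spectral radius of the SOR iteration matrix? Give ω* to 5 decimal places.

With n=101, ρ(Jacobi) = cos(π/102) = 0.99953.
√(1 − cos²(π/102)) = sin(π/102) ≈ 0.030795.
ω* = 2 / (1 + 0.030795) = 2 / 1.030795 ≈ 1.94025.
ρ_SOR = ω* − 1 = 1.94025 − 1 = 0.94025.

ω* = 1.94025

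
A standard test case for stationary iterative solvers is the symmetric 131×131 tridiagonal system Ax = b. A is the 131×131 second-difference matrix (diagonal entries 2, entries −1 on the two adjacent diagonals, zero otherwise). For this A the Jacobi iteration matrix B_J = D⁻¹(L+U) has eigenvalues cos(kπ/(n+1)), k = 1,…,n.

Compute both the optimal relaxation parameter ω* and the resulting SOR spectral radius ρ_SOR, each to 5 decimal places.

ω* = 1.95351, ρ_SOR = 0.95351

With n=131, ρ(Jacobi) = cos(π/132) = 0.99972.
1 − cos²(π/132) = sin²(π/132) ⇒ √(1−ρ_J²) = sin(π/132) = 0.023798.
ω* = 2/(1 + 0.023798) = 2/1.023798 = 1.95351.
ρ_SOR = ω* − 1 = 1.95351 − 1 = 0.95351.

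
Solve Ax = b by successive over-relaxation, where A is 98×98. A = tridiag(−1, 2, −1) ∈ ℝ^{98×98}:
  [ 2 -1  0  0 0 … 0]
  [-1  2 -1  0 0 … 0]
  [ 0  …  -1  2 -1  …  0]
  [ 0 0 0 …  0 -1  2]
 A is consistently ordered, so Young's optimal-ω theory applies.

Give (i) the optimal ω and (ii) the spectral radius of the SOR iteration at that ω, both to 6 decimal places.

ω* = 1.938496, ρ_SOR = 0.938496

n=98: λ(B_J) = 1 − λ(A)/2 = cos(kπ/99); k=1 gives ρ_J = 0.999497.
1 − cos²(π/99) = sin²(π/99) ⇒ √(1−ρ_J²) = sin(π/99) = 0.0317279.
Young: ω* = 2/(1+√(1−ρ_J²)) = 2/(1+0.0317279) = 2/1.0317279 = 1.938496.
and ρ(B_{ω*}) = 1.938496 − 1 = 0.938496.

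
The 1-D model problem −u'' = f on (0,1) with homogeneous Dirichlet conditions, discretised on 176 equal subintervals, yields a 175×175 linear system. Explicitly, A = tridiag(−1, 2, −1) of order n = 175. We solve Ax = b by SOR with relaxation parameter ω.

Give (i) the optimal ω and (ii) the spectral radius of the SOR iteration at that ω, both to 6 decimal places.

With n=175, ρ(Jacobi) = cos(π/176) = 0.999841.
√(1 − cos²(π/176)) = sin(π/176) ≈ 0.0178490.
Then 2/(1+√(1−ρ_J²)) = 2/(1+0.0178490); ω* = 2/1.0178490 = 1.964928.
At ω = 1.964928 every |λ(B_ω)| = ω−1, so ρ_SOR = 0.964928.

ω* = 1.964928, ρ_SOR = 0.964928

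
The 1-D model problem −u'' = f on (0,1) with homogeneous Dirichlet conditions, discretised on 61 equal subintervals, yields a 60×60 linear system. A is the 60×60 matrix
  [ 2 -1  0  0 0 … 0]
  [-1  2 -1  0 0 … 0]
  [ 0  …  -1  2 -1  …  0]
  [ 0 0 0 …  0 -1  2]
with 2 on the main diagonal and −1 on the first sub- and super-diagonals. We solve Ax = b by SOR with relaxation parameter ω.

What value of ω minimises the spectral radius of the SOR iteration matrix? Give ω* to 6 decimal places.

With n=60, ρ(Jacobi) = cos(π/61) = 0.998674.
root = sin(π/61) = 0.0514788  (since 1−cos² = sin²).
[ω*] 2 ÷ (1 + 0.0514788) = 2 ÷ 1.0514788 = 1.902083.
ρ_SOR = ω* − 1 ≈ 0.902083.

ω* = 1.902083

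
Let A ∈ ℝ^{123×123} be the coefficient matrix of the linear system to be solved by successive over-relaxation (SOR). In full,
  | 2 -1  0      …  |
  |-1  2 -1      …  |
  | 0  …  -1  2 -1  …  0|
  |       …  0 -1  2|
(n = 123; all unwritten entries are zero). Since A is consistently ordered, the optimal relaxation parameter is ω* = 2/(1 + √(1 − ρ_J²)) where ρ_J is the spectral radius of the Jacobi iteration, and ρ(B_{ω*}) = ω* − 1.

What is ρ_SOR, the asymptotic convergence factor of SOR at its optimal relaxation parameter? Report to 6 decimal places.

ρ_SOR = 0.950586

½·tridiag(1,0,1) at n=123: λ_k = cos(kπ/124); max |λ| at k=1 ⇒ ρ_J = cos(π/124) ≈ 0.999679.
√(1−ρ_J²) = |sin(π/124)| = 0.0253327
ω* = 2/(1+0.0253327) = 1.950586
ρ_SOR = ω* − 1 = 1.950586 − 1 = 0.950586.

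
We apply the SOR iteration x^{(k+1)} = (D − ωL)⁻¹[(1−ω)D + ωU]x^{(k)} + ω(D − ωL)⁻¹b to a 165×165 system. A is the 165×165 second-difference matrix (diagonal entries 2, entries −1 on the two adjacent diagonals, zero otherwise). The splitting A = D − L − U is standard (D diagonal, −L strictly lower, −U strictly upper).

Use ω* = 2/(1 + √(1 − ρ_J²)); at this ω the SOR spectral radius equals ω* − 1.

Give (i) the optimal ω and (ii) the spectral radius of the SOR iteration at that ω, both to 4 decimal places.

ω* = 1.9629, ρ_SOR = 0.9629

spectrum of D⁻¹(L+U) = {cos(kπ/166) : 1≤k≤165}; ρ_J = cos(π/166) = 0.9998.
1 − cos²(π/166) = sin²(π/166) ⇒ √(1−ρ_J²) = sin(π/166) = 0.01892.
[ω*] 2 ÷ (1 + 0.01892) = 2 ÷ 1.01892 = 1.9629.
[ρ_SOR] ω* − 1 = 0.9629.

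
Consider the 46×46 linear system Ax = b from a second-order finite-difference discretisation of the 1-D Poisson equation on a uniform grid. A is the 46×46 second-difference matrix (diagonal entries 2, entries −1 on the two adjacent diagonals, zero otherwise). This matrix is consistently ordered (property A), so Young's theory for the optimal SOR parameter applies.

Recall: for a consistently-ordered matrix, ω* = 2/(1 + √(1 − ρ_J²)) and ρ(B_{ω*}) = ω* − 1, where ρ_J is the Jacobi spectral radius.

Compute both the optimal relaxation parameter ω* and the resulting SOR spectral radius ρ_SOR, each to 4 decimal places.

B_J for the 46×46 system has eigenvalues cos(kπ/47); ρ_J = cos(π/47) = 0.9978.
√(1 − cos²(π/47)) = sin(π/47) ≈ 0.06679.
So ω* = 2/1.06679 = 1.8748 (Young).
ρ_SOR = ω* − 1 = 1.8748 − 1 = 0.8748.

ω* = 1.8748, ρ_SOR = 0.8748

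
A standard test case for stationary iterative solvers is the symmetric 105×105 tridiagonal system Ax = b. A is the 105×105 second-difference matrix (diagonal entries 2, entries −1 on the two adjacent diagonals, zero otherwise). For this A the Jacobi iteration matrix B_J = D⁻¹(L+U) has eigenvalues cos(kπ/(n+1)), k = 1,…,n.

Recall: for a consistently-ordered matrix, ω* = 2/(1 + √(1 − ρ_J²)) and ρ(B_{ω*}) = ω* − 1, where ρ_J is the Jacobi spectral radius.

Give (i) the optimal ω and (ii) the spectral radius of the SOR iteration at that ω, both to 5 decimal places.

ω* = 1.94244, ρ_SOR = 0.94244

ρ_J = max_k |cos(kπ/106)| = cos(π/106) = 0.99956
root = sin(π/106) = 0.029633  (since 1−cos² = sin²).
Young: ω* = 2/(1+√(1−ρ_J²)) = 2/(1+0.029633) = 2/1.029633 = 1.94244.
and ρ(B_{ω*}) = 1.94244 − 1 = 0.94244.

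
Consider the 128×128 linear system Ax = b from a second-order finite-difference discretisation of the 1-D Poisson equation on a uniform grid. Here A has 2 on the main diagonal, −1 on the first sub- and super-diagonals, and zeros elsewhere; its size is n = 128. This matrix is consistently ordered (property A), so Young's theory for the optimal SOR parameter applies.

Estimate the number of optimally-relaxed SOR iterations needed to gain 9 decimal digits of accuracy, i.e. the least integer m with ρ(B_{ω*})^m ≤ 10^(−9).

ρ_J = max_k |cos(kπ/129)| = cos(π/129) = 0.9997035
root = sin(π/129) = 0.0243510  (since 1−cos² = sin²).
ω* = 2/(1 + 0.0243510) = 2/1.0243510 = 1.9524558.
ρ_SOR = ω* − 1 = 1.9524558 − 1 = 0.9524558.
Need (0.9524558)^m ≤ 10^(−9): m ≥ 9·ln10/|ln 0.9524558| = 20.7233/0.0487116 = 425.428 ⇒ m = 426.

m = 426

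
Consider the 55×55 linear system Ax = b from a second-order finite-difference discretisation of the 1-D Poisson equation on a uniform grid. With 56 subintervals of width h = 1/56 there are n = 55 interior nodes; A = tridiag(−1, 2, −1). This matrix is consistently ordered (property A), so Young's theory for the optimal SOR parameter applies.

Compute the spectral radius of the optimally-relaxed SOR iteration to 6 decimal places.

ρ_SOR = 0.893813

[ρ_J] n=55: ρ(B_J) = cos(π/(n+1)) = cos(π/56) = 0.998427.
√(1−ρ_J²) simplifies to sin(π/56) = 0.0560704.
[ω*] 2 ÷ (1 + 0.0560704) = 2 ÷ 1.0560704 = 1.893813.
Hence ρ(B_{ω*}) = 1.893813 − 1 = 0.893813.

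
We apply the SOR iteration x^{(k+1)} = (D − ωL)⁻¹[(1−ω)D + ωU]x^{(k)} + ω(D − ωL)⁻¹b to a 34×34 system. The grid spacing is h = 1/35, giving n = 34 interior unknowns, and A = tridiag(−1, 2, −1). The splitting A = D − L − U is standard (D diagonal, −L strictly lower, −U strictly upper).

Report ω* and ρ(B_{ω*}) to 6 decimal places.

ω* = 1.835470, ρ_SOR = 0.835470

[ρ_J] n=34: ρ(B_J) = cos(π/(n+1)) = cos(π/35) = 0.995974.
√(1−ρ_J²) = |sin(π/35)| = 0.0896393
Then 2/(1+√(1−ρ_J²)) = 2/(1+0.0896393); ω* = 2/1.0896393 = 1.835470.
[ρ_SOR] ω* − 1 = 0.835470.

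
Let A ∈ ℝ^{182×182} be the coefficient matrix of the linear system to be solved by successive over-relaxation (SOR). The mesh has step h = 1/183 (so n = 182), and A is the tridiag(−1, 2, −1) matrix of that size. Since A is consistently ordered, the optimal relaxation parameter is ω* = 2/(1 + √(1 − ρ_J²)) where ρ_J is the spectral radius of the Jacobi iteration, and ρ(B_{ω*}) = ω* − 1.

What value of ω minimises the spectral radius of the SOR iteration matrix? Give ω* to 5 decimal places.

ω* = 1.96625

B_J for the 182×182 system has eigenvalues cos(kπ/183); ρ_J = cos(π/183) = 0.99985.
√(1−ρ_J²) simplifies to sin(π/183) = 0.017166.
Young: ω* = 2/(1+√(1−ρ_J²)) = 2/(1+0.017166) = 2/1.017166 = 1.96625.
ρ_SOR = ω* − 1 = 1.96625 − 1 = 0.96625.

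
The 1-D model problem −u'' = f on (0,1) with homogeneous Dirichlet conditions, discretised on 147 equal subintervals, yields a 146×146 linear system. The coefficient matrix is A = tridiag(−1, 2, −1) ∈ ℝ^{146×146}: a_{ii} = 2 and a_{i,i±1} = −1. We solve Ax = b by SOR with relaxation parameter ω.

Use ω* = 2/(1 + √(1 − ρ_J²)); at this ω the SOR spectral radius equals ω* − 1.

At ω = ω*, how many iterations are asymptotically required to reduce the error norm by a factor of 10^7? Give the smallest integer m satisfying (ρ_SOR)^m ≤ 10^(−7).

n=146: λ(B_J) = 1 − λ(A)/2 = cos(kπ/147); k=1 gives ρ_J = 0.9997716.
√(1−ρ_J²) simplifies to sin(π/147) = 0.0213698.
[ω*] 2 ÷ (1 + 0.0213698) = 2 ÷ 1.0213698 = 1.9581546.
ρ(B_{ω*}) = ω*−1 = 0.9581546
ρ_SOR^m ≤ 10^(−7) ⇔ m ≥ 7·ln10/(−ln 0.9581546) = 16.1181/0.0427461 = 377.066; m = ⌈377.066⌉ = 378.

m = 378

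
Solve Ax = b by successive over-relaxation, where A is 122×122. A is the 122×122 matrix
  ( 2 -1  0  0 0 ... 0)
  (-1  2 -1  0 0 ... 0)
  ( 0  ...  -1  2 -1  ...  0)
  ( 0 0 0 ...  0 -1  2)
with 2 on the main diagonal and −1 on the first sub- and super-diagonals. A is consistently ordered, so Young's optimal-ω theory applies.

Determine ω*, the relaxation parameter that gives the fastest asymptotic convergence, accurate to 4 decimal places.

[ρ_J] n=122: ρ(B_J) = cos(π/(n+1)) = cos(π/123) = 0.9997.
√(1 − cos²(π/123)) = sin(π/123) ≈ 0.02554.
ω* = 2/(1+0.02554) = 1.9502
and ρ(B_{ω*}) = 1.9502 − 1 = 0.9502.

ω* = 1.9502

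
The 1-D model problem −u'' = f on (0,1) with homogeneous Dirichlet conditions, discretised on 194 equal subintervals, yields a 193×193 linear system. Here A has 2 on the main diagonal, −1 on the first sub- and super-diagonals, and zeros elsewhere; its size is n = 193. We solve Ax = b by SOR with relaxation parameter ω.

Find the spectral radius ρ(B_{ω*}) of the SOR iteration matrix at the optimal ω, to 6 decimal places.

ρ_J = max_k |cos(kπ/194)| = cos(π/194) = 0.999869
√(1−ρ_J²) = |sin(π/194)| = 0.0161931
Young: ω* = 2/(1+√(1−ρ_J²)) = 2/(1+0.0161931) = 2/1.0161931 = 1.968130.
Hence ρ(B_{ω*}) = 1.968130 − 1 = 0.968130.

ρ_SOR = 0.968130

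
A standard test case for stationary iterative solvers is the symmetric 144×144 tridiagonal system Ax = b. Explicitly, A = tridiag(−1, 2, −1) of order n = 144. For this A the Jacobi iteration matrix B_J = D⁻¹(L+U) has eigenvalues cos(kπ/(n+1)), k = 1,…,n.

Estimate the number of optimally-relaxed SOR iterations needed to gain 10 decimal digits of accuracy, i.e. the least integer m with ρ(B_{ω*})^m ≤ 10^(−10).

m = 532

spectrum of D⁻¹(L+U) = {cos(kπ/145) : 1≤k≤144}; ρ_J = cos(π/145) = 0.9997653.
√(1−ρ_J²) = |sin(π/145)| = 0.0216645
ω* = 2/(1 + 0.0216645) = 2/1.0216645 = 1.9575898.
At ω = 1.9575898 every |λ(B_ω)| = ω−1, so ρ_SOR = 0.9575898.
For 10 digits: m = 10·ln10 / (−ln 0.9575898) = 23.0259/0.0433358 = 531.337; round up → m = 532.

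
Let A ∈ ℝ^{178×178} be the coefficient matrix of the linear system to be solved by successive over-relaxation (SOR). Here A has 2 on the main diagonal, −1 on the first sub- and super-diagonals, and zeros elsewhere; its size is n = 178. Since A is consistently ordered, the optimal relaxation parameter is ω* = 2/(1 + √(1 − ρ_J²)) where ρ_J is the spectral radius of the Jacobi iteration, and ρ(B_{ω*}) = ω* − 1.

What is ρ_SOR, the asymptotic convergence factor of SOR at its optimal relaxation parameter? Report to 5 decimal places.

spectrum of D⁻¹(L+U) = {cos(kπ/179) : 1≤k≤178}; ρ_J = cos(π/179) = 0.99985.
1 − cos²(π/179) = sin²(π/179) ⇒ √(1−ρ_J²) = sin(π/179) = 0.017550.
[ω*] 2 ÷ (1 + 0.017550) = 2 ÷ 1.017550 = 1.96551.
and ρ(B_{ω*}) = 1.96551 − 1 = 0.96551.

ρ_SOR = 0.96551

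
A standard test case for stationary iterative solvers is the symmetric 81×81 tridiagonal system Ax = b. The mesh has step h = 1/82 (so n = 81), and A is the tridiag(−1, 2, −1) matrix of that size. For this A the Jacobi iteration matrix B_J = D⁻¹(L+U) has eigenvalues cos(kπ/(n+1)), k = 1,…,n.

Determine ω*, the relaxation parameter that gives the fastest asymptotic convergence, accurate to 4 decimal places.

spectrum of D⁻¹(L+U) = {cos(kπ/82) : 1≤k≤81}; ρ_J = cos(π/82) = 0.9993.
√(1−ρ_J²) simplifies to sin(π/82) = 0.03830.
Then 2/(1+√(1−ρ_J²)) = 2/(1+0.03830); ω* = 2/1.03830 = 1.9262.
ρ_SOR = ω* − 1 ≈ 0.9262.

ω* = 1.9262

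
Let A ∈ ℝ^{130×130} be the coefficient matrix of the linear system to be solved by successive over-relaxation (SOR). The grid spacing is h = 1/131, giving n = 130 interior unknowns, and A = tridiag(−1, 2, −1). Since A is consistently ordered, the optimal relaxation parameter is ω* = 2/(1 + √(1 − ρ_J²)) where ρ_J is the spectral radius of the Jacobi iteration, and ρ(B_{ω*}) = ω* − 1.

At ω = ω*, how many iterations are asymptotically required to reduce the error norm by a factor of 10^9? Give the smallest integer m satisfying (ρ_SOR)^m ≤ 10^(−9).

spectrum of D⁻¹(L+U) = {cos(kπ/131) : 1≤k≤130}; ρ_J = cos(π/131) = 0.9997125.
1 − cos²(π/131) = sin²(π/131) ⇒ √(1−ρ_J²) = sin(π/131) = 0.0239793.
Then 2/(1+√(1−ρ_J²)) = 2/(1+0.0239793); ω* = 2/1.0239793 = 1.9531645.
Hence ρ(B_{ω*}) = 1.9531645 − 1 = 0.9531645.
Need (0.9531645)^m ≤ 10^(−9): m ≥ 9·ln10/|ln 0.9531645| = 20.7233/0.0479678 = 432.025 ⇒ m = 433.

m = 433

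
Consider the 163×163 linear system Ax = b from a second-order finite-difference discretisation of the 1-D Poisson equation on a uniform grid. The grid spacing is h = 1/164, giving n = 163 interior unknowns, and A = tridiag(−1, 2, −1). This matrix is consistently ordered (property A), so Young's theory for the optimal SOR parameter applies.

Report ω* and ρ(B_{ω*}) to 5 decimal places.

ω* = 1.96241, ρ_SOR = 0.96241

n=163: λ(B_J) = 1 − λ(A)/2 = cos(kπ/164); k=1 gives ρ_J = 0.99982.
√(1 − cos²(π/164)) = sin(π/164) ≈ 0.019155.
So ω* = 2/1.019155 = 1.96241 (Young).
and ρ(B_{ω*}) = 1.96241 − 1 = 0.96241.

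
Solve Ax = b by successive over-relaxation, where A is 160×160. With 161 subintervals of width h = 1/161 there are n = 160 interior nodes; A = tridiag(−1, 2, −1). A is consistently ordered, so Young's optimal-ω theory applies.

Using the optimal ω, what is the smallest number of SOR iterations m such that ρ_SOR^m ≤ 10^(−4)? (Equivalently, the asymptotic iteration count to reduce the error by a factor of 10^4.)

ρ_J = max_k |cos(kπ/161)| = cos(π/161) = 0.9998096
1 − cos²(π/161) = sin²(π/161) ⇒ √(1−ρ_J²) = sin(π/161) = 0.0195118.
ω* = 2 / (1 + 0.0195118) = 2 / 1.0195118 ≈ 1.9617232.
Hence ρ(B_{ω*}) = 1.9617232 − 1 = 0.9617232.
Need (0.9617232)^m ≤ 10^(−4): m ≥ 4·ln10/|ln 0.9617232| = 9.21034/0.0390286 = 235.990 ⇒ m = 236.

m = 236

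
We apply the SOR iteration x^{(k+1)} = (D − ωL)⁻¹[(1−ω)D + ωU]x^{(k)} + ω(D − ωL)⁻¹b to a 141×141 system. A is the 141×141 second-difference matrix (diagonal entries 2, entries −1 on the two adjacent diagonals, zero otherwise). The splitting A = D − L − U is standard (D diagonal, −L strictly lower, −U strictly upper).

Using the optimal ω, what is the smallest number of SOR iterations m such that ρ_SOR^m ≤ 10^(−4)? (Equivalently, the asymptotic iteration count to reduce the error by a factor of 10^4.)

m = 209

With n=141, ρ(Jacobi) = cos(π/142) = 0.9997553.
√(1 − cos²(π/142)) = sin(π/142) ≈ 0.0221221.
Then 2/(1+√(1−ρ_J²)) = 2/(1+0.0221221); ω* = 2/1.0221221 = 1.9567134.
At ω = 1.9567134 every |λ(B_ω)| = ω−1, so ρ_SOR = 0.9567134.
Need (0.9567134)^m ≤ 10^(−4): m ≥ 4·ln10/|ln 0.9567134| = 9.21034/0.0442514 = 208.137 ⇒ m = 209.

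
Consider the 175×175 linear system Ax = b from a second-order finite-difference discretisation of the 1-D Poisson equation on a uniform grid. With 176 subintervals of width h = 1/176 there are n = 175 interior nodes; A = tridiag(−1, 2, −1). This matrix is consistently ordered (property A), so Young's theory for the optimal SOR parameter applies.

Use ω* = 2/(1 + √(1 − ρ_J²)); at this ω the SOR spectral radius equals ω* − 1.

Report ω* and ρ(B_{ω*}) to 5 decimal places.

spectrum of D⁻¹(L+U) = {cos(kπ/176) : 1≤k≤175}; ρ_J = cos(π/176) = 0.99984.
√(1−ρ_J²) simplifies to sin(π/176) = 0.017849.
ω* = 2 / (1 + 0.017849) = 2 / 1.017849 ≈ 1.96493.
ρ(B_{ω*}) = ω*−1 = 0.96493

ω* = 1.96493, ρ_SOR = 0.96493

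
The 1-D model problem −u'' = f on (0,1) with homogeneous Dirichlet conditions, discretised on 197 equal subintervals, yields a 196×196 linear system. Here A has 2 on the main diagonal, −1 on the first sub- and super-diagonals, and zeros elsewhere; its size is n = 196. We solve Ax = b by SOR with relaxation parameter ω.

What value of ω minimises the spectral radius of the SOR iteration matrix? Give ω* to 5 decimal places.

ω* = 1.96861

[ρ_J] n=196: ρ(B_J) = cos(π/(n+1)) = cos(π/197) = 0.99987.
√(1−ρ_J²) = |sin(π/197)| = 0.015946
ω* = 2/(1+0.015946) = 1.96861
ρ(B_{ω*}) = ω*−1 = 0.96861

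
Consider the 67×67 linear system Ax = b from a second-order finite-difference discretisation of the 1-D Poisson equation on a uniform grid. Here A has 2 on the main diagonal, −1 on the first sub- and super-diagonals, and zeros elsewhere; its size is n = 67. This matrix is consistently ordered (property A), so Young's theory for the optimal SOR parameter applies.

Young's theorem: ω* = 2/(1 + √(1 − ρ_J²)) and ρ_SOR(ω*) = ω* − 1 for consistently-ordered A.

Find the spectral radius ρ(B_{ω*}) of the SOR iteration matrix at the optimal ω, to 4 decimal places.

[ρ_J] n=67: ρ(B_J) = cos(π/(n+1)) = cos(π/68) = 0.9989.
√(1−ρ_J²) simplifies to sin(π/68) = 0.04618.
ω* = 2/(1+0.04618) = 1.9117
ρ_SOR = ω* − 1 = 1.9117 − 1 = 0.9117.

ρ_SOR = 0.9117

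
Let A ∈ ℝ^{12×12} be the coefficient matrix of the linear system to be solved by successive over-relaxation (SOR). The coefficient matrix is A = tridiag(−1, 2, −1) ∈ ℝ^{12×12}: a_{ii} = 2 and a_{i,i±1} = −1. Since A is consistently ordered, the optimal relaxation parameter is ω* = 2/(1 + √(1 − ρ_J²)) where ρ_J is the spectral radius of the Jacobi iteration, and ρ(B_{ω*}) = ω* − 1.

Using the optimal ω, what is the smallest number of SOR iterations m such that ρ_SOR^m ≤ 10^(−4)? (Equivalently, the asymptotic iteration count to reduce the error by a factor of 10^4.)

m = 19

B_J for the 12×12 system has eigenvalues cos(kπ/13); ρ_J = cos(π/13) = 0.9709418.
root = sin(π/13) = 0.2393157  (since 1−cos² = sin²).
Then 2/(1+√(1−ρ_J²)) = 2/(1+0.2393157); ω* = 2/1.2393157 = 1.6137938.
[ρ_SOR] ω* − 1 = 0.6137938.
ρ_SOR^m ≤ 10^(−4) ⇔ m ≥ 4·ln10/(−ln 0.6137938) = 9.21034/0.488096 = 18.870; m = ⌈18.870⌉ = 19.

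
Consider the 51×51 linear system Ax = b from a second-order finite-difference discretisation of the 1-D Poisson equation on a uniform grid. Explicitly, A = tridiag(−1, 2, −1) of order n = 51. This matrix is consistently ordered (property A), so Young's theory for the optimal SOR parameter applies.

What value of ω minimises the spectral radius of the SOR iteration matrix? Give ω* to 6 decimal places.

½·tridiag(1,0,1) at n=51: λ_k = cos(kπ/52); max |λ| at k=1 ⇒ ρ_J = cos(π/52) ≈ 0.998176.
√(1 − cos²(π/52)) = sin(π/52) ≈ 0.0603785.
ω* = 2 / (1 + 0.0603785) = 2 / 1.0603785 ≈ 1.886119.
ρ_SOR = ω* − 1 = 1.886119 − 1 = 0.886119.

ω* = 1.886119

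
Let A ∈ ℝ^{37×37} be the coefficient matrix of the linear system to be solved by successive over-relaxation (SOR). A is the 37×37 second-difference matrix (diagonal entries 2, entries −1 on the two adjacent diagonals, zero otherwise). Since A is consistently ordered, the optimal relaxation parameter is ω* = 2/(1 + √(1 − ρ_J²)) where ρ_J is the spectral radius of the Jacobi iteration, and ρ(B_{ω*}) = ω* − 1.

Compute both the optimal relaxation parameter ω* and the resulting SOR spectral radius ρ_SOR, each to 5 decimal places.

spectrum of D⁻¹(L+U) = {cos(kπ/38) : 1≤k≤37}; ρ_J = cos(π/38) = 0.99658.
1 − cos²(π/38) = sin²(π/38) ⇒ √(1−ρ_J²) = sin(π/38) = 0.082579.
So ω* = 2/1.082579 = 1.84744 (Young).
ρ(B_{ω*}) = ω*−1 = 0.84744

ω* = 1.84744, ρ_SOR = 0.84744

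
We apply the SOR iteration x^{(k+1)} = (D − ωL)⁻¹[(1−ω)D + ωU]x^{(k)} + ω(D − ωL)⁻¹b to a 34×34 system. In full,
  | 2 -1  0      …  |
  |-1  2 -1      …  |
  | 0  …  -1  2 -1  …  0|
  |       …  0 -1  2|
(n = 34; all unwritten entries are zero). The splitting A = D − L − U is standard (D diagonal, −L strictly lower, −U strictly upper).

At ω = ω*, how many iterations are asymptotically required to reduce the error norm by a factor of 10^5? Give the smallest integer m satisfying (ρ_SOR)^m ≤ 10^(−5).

m = 65

ρ_J = max_k |cos(kπ/35)| = cos(π/35) = 0.9959743
√(1 − cos²(π/35)) = sin(π/35) ≈ 0.0896393.
ω* = 2 / (1 + 0.0896393) = 2 / 1.0896393 ≈ 1.8354698.
ρ_SOR = ω* − 1 ≈ 0.8354698.
5·ln10 = 11.5129; −ln(0.8354698) = 0.179761; m = ⌈11.5129/0.179761⌉ = ⌈64.046⌉ = 65.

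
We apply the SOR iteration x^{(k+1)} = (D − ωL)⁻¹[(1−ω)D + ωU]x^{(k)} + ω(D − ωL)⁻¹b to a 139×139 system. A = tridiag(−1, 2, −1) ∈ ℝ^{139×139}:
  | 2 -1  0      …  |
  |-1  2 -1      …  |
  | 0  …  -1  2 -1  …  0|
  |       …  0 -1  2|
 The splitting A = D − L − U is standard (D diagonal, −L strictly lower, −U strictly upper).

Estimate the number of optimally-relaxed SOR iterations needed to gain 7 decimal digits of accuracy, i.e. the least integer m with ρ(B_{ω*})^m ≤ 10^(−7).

m = 360

spectrum of D⁻¹(L+U) = {cos(kπ/140) : 1≤k≤139}; ρ_J = cos(π/140) = 0.9997482.
√(1−ρ_J²) simplifies to sin(π/140) = 0.0224381.
[ω*] 2 ÷ (1 + 0.0224381) = 2 ÷ 1.0224381 = 1.9561086.
ρ(B_{ω*}) = ω*−1 = 0.9561086
m ≥ 7·ln10 / (−ln 0.9561086) = 359.107; smallest integer m = 360.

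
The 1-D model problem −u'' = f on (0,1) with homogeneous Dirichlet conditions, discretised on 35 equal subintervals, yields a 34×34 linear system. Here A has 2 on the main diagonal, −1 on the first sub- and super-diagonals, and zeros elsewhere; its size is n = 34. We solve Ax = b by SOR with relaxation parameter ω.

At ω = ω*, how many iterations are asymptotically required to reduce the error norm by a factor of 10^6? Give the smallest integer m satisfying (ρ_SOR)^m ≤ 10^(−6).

m = 77

½·tridiag(1,0,1) at n=34: λ_k = cos(kπ/35); max |λ| at k=1 ⇒ ρ_J = cos(π/35) ≈ 0.9959743.
√(1−ρ_J²) = |sin(π/35)| = 0.0896393
So ω* = 2/1.0896393 = 1.8354698 (Young).
and ρ(B_{ω*}) = 1.8354698 − 1 = 0.8354698.
(0.8354698)^m ≤ 10^{−6}  ⇒  m·ln(0.8354698) ≤ −6·ln10  ⇒  m ≥ 76.855  ⇒  m = 77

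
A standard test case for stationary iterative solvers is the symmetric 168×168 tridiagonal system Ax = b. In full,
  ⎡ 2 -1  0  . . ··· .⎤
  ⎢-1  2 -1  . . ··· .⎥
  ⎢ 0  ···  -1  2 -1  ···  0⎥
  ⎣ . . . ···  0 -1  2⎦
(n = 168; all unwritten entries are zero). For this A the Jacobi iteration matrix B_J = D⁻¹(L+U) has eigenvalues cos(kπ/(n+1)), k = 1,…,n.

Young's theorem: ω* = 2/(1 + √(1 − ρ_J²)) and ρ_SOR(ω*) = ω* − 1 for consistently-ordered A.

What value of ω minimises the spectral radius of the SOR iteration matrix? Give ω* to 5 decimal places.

ω* = 1.96350

½·tridiag(1,0,1) at n=168: λ_k = cos(kπ/169); max |λ| at k=1 ⇒ ρ_J = cos(π/169) ≈ 0.99983.
1 − cos²(π/169) = sin²(π/169) ⇒ √(1−ρ_J²) = sin(π/169) = 0.018588.
Young: ω* = 2/(1+√(1−ρ_J²)) = 2/(1+0.018588) = 2/1.018588 = 1.96350.
ρ_SOR = ω* − 1 = 1.96350 − 1 = 0.96350.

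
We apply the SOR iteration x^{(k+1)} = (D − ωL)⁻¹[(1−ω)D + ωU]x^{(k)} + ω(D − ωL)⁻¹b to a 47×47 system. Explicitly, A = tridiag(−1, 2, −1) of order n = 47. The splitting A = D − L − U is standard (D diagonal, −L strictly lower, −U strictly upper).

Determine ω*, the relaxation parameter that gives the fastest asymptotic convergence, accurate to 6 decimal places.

B_J for the 47×47 system has eigenvalues cos(kπ/48); ρ_J = cos(π/48) = 0.997859.
root = sin(π/48) = 0.0654031  (since 1−cos² = sin²).
So ω* = 2/1.0654031 = 1.877224 (Young).
Hence ρ(B_{ω*}) = 1.877224 − 1 = 0.877224.

ω* = 1.877224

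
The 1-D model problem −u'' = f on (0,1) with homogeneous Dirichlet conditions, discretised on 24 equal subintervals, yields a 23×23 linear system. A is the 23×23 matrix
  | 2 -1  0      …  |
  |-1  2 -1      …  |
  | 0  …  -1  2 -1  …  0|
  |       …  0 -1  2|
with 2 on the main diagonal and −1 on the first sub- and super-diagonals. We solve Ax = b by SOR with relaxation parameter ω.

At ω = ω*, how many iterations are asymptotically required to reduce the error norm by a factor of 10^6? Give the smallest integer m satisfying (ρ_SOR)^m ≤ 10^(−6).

n=23: λ(B_J) = 1 − λ(A)/2 = cos(kπ/24); k=1 gives ρ_J = 0.9914449.
√(1−ρ_J²) simplifies to sin(π/24) = 0.1305262.
Young: ω* = 2/(1+√(1−ρ_J²)) = 2/(1+0.1305262) = 2/1.1305262 = 1.7690877.
Hence ρ(B_{ω*}) = 1.7690877 − 1 = 0.7690877.
ρ_SOR^m ≤ 10^(−6) ⇔ m ≥ 6·ln10/(−ln 0.7690877) = 13.8155/0.26255 = 52.620; m = ⌈52.620⌉ = 53.

m = 53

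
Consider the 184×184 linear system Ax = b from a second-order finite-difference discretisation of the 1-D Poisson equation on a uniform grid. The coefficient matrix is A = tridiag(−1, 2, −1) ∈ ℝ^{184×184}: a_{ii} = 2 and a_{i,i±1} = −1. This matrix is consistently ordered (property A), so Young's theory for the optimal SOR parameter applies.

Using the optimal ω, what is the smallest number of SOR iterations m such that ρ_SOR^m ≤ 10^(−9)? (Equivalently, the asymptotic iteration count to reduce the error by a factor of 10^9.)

ρ_J = max_k |cos(kπ/185)| = cos(π/185) = 0.9998558
1 − cos²(π/185) = sin²(π/185) ⇒ √(1−ρ_J²) = sin(π/185) = 0.0169808.
Young: ω* = 2/(1+√(1−ρ_J²)) = 2/(1+0.0169808) = 2/1.0169808 = 1.9666055.
ρ(B_{ω*}) = ω*−1 = 0.9666055
Need (0.9666055)^m ≤ 10^(−9): m ≥ 9·ln10/|ln 0.9666055| = 20.7233/0.0339648 = 610.140 ⇒ m = 611.

m = 611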